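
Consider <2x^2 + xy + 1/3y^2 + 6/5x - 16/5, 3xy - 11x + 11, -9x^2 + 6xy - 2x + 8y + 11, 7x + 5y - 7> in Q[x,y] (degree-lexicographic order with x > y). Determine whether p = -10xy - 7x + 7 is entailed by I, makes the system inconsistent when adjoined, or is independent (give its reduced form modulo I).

First compute the reduced Gröbner basis of I by Buchberger's algorithm.
f_1 = 2x^2 + xy + 1/3y^2 + 6/5x - 16/5, LT = x^2.
f_2 = 3xy - 11x + 11, LT = xy.
f_3 = -9x^2 + 6xy - 2x + 8y + 11, LT = x^2.
f_4 = 7x + 5y - 7, LT = x.

S(f_1,f_2): lcm = x^2y. S = 1/2xy^2 + 1/6y^3 + 11/3x^2 + 3/5xy - 11/3x - 8/5y.
  leading term xy^2: subtract (1/6y)·f_2 from 1/2xy^2 + 1/6y^3 + 11/3x^2 + 3/5xy - 11/3x - 8/5y → 1/6y^3 + 11/3x^2 + 73/30xy - 11/3x - 103/30y
  leading term y^3: no divisor's leading term divides it; move 1/6y^3 to the remainder.
  leading term x^2: subtract (11/6)·f_1 from 11/3x^2 + 73/30xy - 11/3x - 103/30y → 3/5xy - 11/18y^2 - 88/15x - 103/30y + 88/15
  leading term xy: subtract (1/5)·f_2 from 3/5xy - 11/18y^2 - 88/15x - 103/30y + 88/15 → -11/18y^2 - 11/3x - 103/30y + 11/3
  leading term y^2: no divisor's leading term divides it; move -11/18y^2 to the remainder.
  leading term x: subtract (-11/21)·f_4 from -11/3x - 103/30y + 11/3 → -57/70y
  leading term y: no divisor's leading term divides it; move -57/70y to the remainder.
  remainder 1/6y^3 - 11/18y^2 - 57/70y ≠ 0; add h_5 = 1/6y^3 - 11/18y^2 - 57/70y to the basis.

S(f_1,f_3): lcm = x^2. S = 7/6xy + 1/6y^2 + 17/45x + 8/9y - 17/45.
  leading term xy: subtract (7/18)·f_2 from 7/6xy + 1/6y^2 + 17/45x + 8/9y - 17/45 → 1/6y^2 + 419/90x + 8/9y - 419/90
  leading term y^2: no divisor's leading term divides it; move 1/6y^2 to the remainder.
  leading term x: subtract (419/630)·f_4 from 419/90x + 8/9y - 419/90 → -307/126y
  leading term y: no divisor's leading term divides it; move -307/126y to the remainder.
  remainder 1/6y^2 - 307/126y ≠ 0; add h_6 = 1/6y^2 - 307/126y to the basis.

S(f_1,f_4): lcm = x^2. S = -3/14xy + 1/6y^2 + 8/5x - 8/5.
  leading term xy: subtract (-1/14)·f_2 from -3/14xy + 1/6y^2 + 8/5x - 8/5 → 1/6y^2 + 57/70x - 57/70
  leading term y^2: subtract (1)·h_6 from 1/6y^2 + 57/70x - 57/70 → 57/70x + 307/126y - 57/70
  leading term x: subtract (57/490)·f_4 from 57/70x + 307/126y - 57/70 → 818/441y
  leading term y: no divisor's leading term divides it; move 818/441y to the remainder.
  remainder 818/441y ≠ 0; add h_7 = 818/441y to the basis.

The other S-polynomials (S(f_2,f_3), S(f_2,f_4), S(f_3,f_4), S(f_1,h_5), S(f_2,h_5), S(f_3,h_5), S(f_4,h_5), S(f_1,h_6), S(f_2,h_6), S(f_3,h_6), S(f_4,h_6), S(h_5,h_6), S(f_1,h_7), S(f_2,h_7), S(f_3,h_7), S(f_4,h_7), S(h_5,h_7), S(h_6,h_7)) all reduce to 0 modulo the current basis, so we have a Gröbner basis.
Inter-reduce: drop elements whose leading term is divisible by another's, tail-reduce, and make monic.
Reduced Gröbner basis: {x - 1, y}.
Label its elements g_1 = x - 1, g_2 = y.

Reduce p = -10xy - 7x + 7 modulo G:
  leading term xy: subtract (-10y)·g_1 from -10xy - 7x + 7 → -7x - 10y + 7
  leading term x: subtract (-7)·g_1 from -7x - 10y + 7 → -10y
  leading term y: subtract (-10)·g_2 from -10y → 0
  normal form = 0.
Since the normal form is 0, p ∈ I.

-10xy - 7x + 7 lies in I (it reduces to 0).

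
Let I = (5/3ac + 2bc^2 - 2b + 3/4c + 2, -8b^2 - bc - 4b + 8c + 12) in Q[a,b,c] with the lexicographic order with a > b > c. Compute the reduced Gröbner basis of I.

G = {ac + 6/5bc^2 - 6/5b + 9/20c + 6/5, b^2 + 1/8bc + 1/2b - c - 3/2}

Buchberger's algorithm terminates because the ascending chain of leading-term ideals stabilizes.

f_1 = 5/3ac + 2bc^2 - 2b + 3/4c + 2, LT = ac.
f_2 = -8b^2 - bc - 4b + 8c + 12, LT = b^2.

The S-polynomials (S(f_1,f_2)) all reduce to 0 modulo the current basis, so we have a Gröbner basis.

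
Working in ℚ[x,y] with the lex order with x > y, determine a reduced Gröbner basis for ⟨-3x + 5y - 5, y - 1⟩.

The reduced Gröbner basis is the canonical form of the ideal for this ordering.

f_1 = -3x + 5y - 5, LT = x.
f_2 = y - 1, LT = y.

The S-polynomials (S(f_1,f_2)) all reduce to 0 modulo the current basis, so we have a Gröbner basis.

G = {x, y - 1}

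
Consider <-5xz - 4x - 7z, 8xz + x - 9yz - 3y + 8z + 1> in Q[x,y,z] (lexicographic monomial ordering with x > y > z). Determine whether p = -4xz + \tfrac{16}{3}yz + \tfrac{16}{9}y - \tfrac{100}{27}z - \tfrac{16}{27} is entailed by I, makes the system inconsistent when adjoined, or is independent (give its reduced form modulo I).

First compute the reduced Gröbner basis of I by Buchberger's algorithm.
f_1 = -5xz - 4x - 7z, LT = xz.
f_2 = 8xz + x - 9yz - 3y + 8z + 1, LT = xz.

S(f_1,f_2): lcm = xz. S = \tfrac{27}{40}x + \tfrac{9}{8}yz + \tfrac{3}{8}y + \tfrac{2}{5}z - \tfrac{1}{8}.
  leading term x: no divisor's leading term divides it; move \tfrac{27}{40}x to the remainder.
  leading term yz: no divisor's leading term divides it; move \tfrac{9}{8}yz to the remainder.
  leading term y: no divisor's leading term divides it; move \tfrac{3}{8}y to the remainder.
  leading term z: no divisor's leading term divides it; move \tfrac{2}{5}z to the remainder.
  leading term 1: no divisor's leading term divides it; move -\tfrac{1}{8} to the remainder.
  remainder \tfrac{27}{40}x + \tfrac{9}{8}yz + \tfrac{3}{8}y + \tfrac{2}{5}z - \tfrac{1}{8} ≠ 0; add h_3 = \tfrac{27}{40}x + \tfrac{9}{8}yz + \tfrac{3}{8}y + \tfrac{2}{5}z - \tfrac{1}{8} to the basis.

S(f_1,h_3): lcm = xz. S = \tfrac{4}{5}x - \tfrac{5}{3}yz^{2} - \tfrac{5}{9}yz - \tfrac{16}{27}z^{2} + \tfrac{214}{135}z.
  leading term x: subtract (\tfrac{32}{27})·h_3 from \tfrac{4}{5}x - \tfrac{5}{3}yz^{2} - \tfrac{5}{9}yz - \tfrac{16}{27}z^{2} + \tfrac{214}{135}z → -\tfrac{5}{3}yz^{2} - \tfrac{17}{9}yz - \tfrac{4}{9}y - \tfrac{16}{27}z^{2} + \tfrac{10}{9}z + \tfrac{4}{27}
  leading term yz^{2}: no divisor's leading term divides it; move -\tfrac{5}{3}yz^{2} to the remainder.
  leading term yz: no divisor's leading term divides it; move -\tfrac{17}{9}yz to the remainder.
  leading term y: no divisor's leading term divides it; move -\tfrac{4}{9}y to the remainder.
  leading term z^{2}: no divisor's leading term divides it; move -\tfrac{16}{27}z^{2} to the remainder.
  leading term z: no divisor's leading term divides it; move \tfrac{10}{9}z to the remainder.
  leading term 1: no divisor's leading term divides it; move \tfrac{4}{27} to the remainder.
  remainder -\tfrac{5}{3}yz^{2} - \tfrac{17}{9}yz - \tfrac{4}{9}y - \tfrac{16}{27}z^{2} + \tfrac{10}{9}z + \tfrac{4}{27} ≠ 0; add h_4 = -\tfrac{5}{3}yz^{2} - \tfrac{17}{9}yz - \tfrac{4}{9}y - \tfrac{16}{27}z^{2} + \tfrac{10}{9}z + \tfrac{4}{27} to the basis.

The other S-polynomials (S(f_2,h_3), S(f_1,h_4), S(f_2,h_4), S(h_3,h_4)) all reduce to 0 modulo the current basis, so we have a Gröbner basis.
Inter-reduce: drop elements whose leading term is divisible by another's, tail-reduce, and make monic.
Reduced Gröbner basis: {x + \tfrac{5}{3}yz + \tfrac{5}{9}y + \tfrac{16}{27}z - \tfrac{5}{27}, yz^{2} + \tfrac{17}{15}yz + \tfrac{4}{15}y + \tfrac{16}{45}z^{2} - \tfrac{2}{3}z - \tfrac{4}{45}}.
Label its elements g_1 = x + \tfrac{5}{3}yz + \tfrac{5}{9}y + \tfrac{16}{27}z - \tfrac{5}{27}, g_2 = yz^{2} + \tfrac{17}{15}yz + \tfrac{4}{15}y + \tfrac{16}{45}z^{2} - \tfrac{2}{3}z - \tfrac{4}{45}.

Reduce p = -4xz + \tfrac{16}{3}yz + \tfrac{16}{9}y - \tfrac{100}{27}z - \tfrac{16}{27} modulo G:
  leading term xz: subtract (-4z)·g_1 from -4xz + \tfrac{16}{3}yz + \tfrac{16}{9}y - \tfrac{100}{27}z - \tfrac{16}{27} → \tfrac{20}{3}yz^{2} + \tfrac{68}{9}yz + \tfrac{16}{9}y + \tfrac{64}{27}z^{2} - \tfrac{40}{9}z - \tfrac{16}{27}
  leading term yz^{2}: subtract (\tfrac{20}{3})·g_2 from \tfrac{20}{3}yz^{2} + \tfrac{68}{9}yz + \tfrac{16}{9}y + \tfrac{64}{27}z^{2} - \tfrac{40}{9}z - \tfrac{16}{27} → 0
  normal form = 0.
Since the normal form is 0, p ∈ I.

-4xz + \tfrac{16}{3}yz + \tfrac{16}{9}y - \tfrac{100}{27}z - \tfrac{16}{27} lies in I (it reduces to 0).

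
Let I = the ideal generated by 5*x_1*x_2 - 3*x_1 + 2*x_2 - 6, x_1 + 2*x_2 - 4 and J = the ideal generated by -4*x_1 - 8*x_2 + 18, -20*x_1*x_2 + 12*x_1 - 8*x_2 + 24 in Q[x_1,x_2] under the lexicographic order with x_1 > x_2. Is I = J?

Since reduced Gröbner bases are canonical representatives of ideals under a given ordering, it suffices to compute and compare them.
Buchberger on the first generating set:
f_1 = 5*x_1*x_2 - 3*x_1 + 2*x_2 - 6, LT = x_1*x_2.
f_2 = x_1 + 2*x_2 - 4, LT = x_1.

S(f_1,f_2): lcm = x_1*x_2. S = -3/5*x_1 - 2*x_2**2 + 22/5*x_2 - 6/5.
  reduce S modulo (f_1, f_2):
  remainder -2*x_2**2 + 28/5*x_2 - 18/5 ≠ 0; add g_3 = -2*x_2**2 + 28/5*x_2 - 18/5 to the basis.

The other S-polynomials (S(f_1,g_3), S(f_2,g_3)) all reduce to 0 modulo the current basis, so we have a Gröbner basis.
Inter-reduce: drop elements whose leading term is divisible by another's, tail-reduce, and make monic.
Reduced Gröbner basis: {x_1 + 2*x_2 - 4, x_2**2 - 14/5*x_2 + 9/5}.

Buchberger on the second generating set:
h_1 = -4*x_1 - 8*x_2 + 18, LT = x_1.
h_2 = -20*x_1*x_2 + 12*x_1 - 8*x_2 + 24, LT = x_1*x_2.

S(h_1,h_2): lcm = x_1*x_2. S = 3/5*x_1 + 2*x_2**2 - 49/10*x_2 + 6/5.
  reduce S modulo (h_1, h_2):
  remainder 2*x_2**2 - 61/10*x_2 + 39/10 ≠ 0; add k_3 = 2*x_2**2 - 61/10*x_2 + 39/10 to the basis.

The other S-polynomials (S(h_1,k_3), S(h_2,k_3)) all reduce to 0 modulo the current basis, so we have a Gröbner basis.
Inter-reduce: drop elements whose leading term is divisible by another's, tail-reduce, and make monic.
Reduced Gröbner basis: {x_1 + 2*x_2 - 9/2, x_2**2 - 61/20*x_2 + 39/20}.

These differ, so the ideals are not equal.

No, the ideals differ.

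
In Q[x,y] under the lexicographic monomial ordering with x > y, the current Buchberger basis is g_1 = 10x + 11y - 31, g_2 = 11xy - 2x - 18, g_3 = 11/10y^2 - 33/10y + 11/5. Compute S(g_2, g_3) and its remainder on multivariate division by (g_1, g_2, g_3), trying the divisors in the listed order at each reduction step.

lcm(LM(g_2), LM(g_3)) = xy^2.
S = (lcm/LT(g_2))·g_2 − (lcm/LT(g_3))·g_3 = 31/11xy - 2x - 18/11y.
Reduce S modulo (g_1, g_2, g_3) in that order:
  leading term xy: subtract (31/110y)·g_1 from 31/11xy - 2x - 18/11y → -2x - 31/10y^2 + 71/10y
  leading term x: subtract (-1/5)·g_1 from -2x - 31/10y^2 + 71/10y → -31/10y^2 + 93/10y - 31/5
  leading term y^2: subtract (-31/11)·g_3 from -31/10y^2 + 93/10y - 31/5 → 0
The remainder is 0, so this S-polynomial contributes no new basis element.

S(g_2, g_3) = 31/11xy - 2x - 18/11y; remainder on division = 0.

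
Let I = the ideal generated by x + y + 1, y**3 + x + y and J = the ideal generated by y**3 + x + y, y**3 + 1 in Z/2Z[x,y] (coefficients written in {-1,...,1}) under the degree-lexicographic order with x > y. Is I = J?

Yes, the ideals are equal.

For a fixed monomial order, each ideal has a unique reduced Gröbner basis; comparing bases decides equality.
Buchberger on the first generating set:
f_1 = x + y + 1, LT = x.
f_2 = y**3 + x + y, LT = y**3.

The S-polynomials (S(f_1,f_2)) all reduce to 0 modulo the current basis, so we have a Gröbner basis.
Inter-reduce: drop elements whose leading term is divisible by another's, tail-reduce, and make monic.
Reduced Gröbner basis: {y**3 + 1, x + y + 1}.

Buchberger on the second generating set:
h_1 = y**3 + x + y, LT = y**3.
h_2 = y**3 + 1, LT = y**3.

S(h_1,h_2): lcm = y**3. S = x + y + 1.
  leading term x: no divisor's leading term divides it; move x to the remainder.
  leading term y: no divisor's leading term divides it; move y to the remainder.
  leading term 1: no divisor's leading term divides it; move 1 to the remainder.
  remainder x + y + 1 ≠ 0; add k_3 = x + y + 1 to the basis.

The other S-polynomials (S(h_1,k_3), S(h_2,k_3)) all reduce to 0 modulo the current basis, so we have a Gröbner basis.
Inter-reduce: drop elements whose leading term is divisible by another's, tail-reduce, and make monic.
Reduced Gröbner basis: {y**3 + 1, x + y + 1}.

Same reduced basis, so the two generating sets span the same ideal.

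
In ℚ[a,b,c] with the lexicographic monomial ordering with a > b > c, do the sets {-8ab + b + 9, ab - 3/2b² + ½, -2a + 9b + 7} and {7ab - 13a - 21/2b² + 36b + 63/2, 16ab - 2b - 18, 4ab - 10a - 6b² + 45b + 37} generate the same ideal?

For a fixed monomial order, each ideal has a unique reduced Gröbner basis; comparing bases decides equality.
Buchberger on the first generating set:
f_1 = -8ab + b + 9, LT = ab.
f_2 = ab - 3/2b² + ½, LT = ab.
f_3 = -2a + 9b + 7, LT = a.

S(f_1,f_2): lcm = ab. S = 3/2b² - ⅛b - 13/8.
  leading term b²: no divisor's leading term divides it; move 3/2b² to the remainder.
  leading term b: no divisor's leading term divides it; move -⅛b to the remainder.
  leading term 1: no divisor's leading term divides it; move -13/8 to the remainder.
  remainder 3/2b² - ⅛b - 13/8 ≠ 0; add g_4 = 3/2b² - ⅛b - 13/8 to the basis.

S(f_1,f_3): lcm = ab. S = 9/2b² + 27/8b - 9/8.
  leading term b²: subtract (3)·g_4 from 9/2b² + 27/8b - 9/8 → 15/4b + 15/4
  leading term b: no divisor's leading term divides it; move 15/4b to the remainder.
  leading term 1: no divisor's leading term divides it; move 15/4 to the remainder.
  remainder 15/4b + 15/4 ≠ 0; add g_5 = 15/4b + 15/4 to the basis.

The other S-polynomials (S(f_2,f_3), S(f_1,g_4), S(f_2,g_4), S(f_3,g_4), S(f_1,g_5), S(f_2,g_5), S(f_3,g_5), S(g_4,g_5)) all reduce to 0 modulo the current basis, so we have a Gröbner basis.
Inter-reduce: drop elements whose leading term is divisible by another's, tail-reduce, and make monic.
Reduced Gröbner basis: {a + 1, b + 1}.

Buchberger on the second generating set:
h_1 = 7ab - 13a - 21/2b² + 36b + 63/2, LT = ab.
h_2 = 16ab - 2b - 18, LT = ab.
h_3 = 4ab - 10a - 6b² + 45b + 37, LT = ab.

S(h_1,h_2): lcm = ab. S = -13/7a - 3/2b² + 295/56b + 45/8.
  leading term a: no divisor's leading term divides it; move -13/7a to the remainder.
  leading term b²: no divisor's leading term divides it; move -3/2b² to the remainder.
  leading term b: no divisor's leading term divides it; move 295/56b to the remainder.
  leading term 1: no divisor's leading term divides it; move 45/8 to the remainder.
  remainder -13/7a - 3/2b² + 295/56b + 45/8 ≠ 0; add k_4 = -13/7a - 3/2b² + 295/56b + 45/8 to the basis.

S(h_1,h_3): lcm = ab. S = 9/14a - 171/28b - 19/4.
  leading term a: subtract (-9/26)·k_4 from 9/14a - 171/28b - 19/4 → -27/52b² - 891/208b - 583/208
  leading term b²: no divisor's leading term divides it; move -27/52b² to the remainder.
  leading term b: no divisor's leading term divides it; move -891/208b to the remainder.
  leading term 1: no divisor's leading term divides it; move -583/208 to the remainder.
  remainder -27/52b² - 891/208b - 583/208 ≠ 0; add k_5 = -27/52b² - 891/208b - 583/208 to the basis.

S(h_1,k_4): lcm = ab. S = -13/7a - 21/26b³ + 139/104b² + 5949/728b + 9/2.
  leading term a: subtract (1)·k_4 from -13/7a - 21/26b³ + 139/104b² + 5949/728b + 9/2 → -21/26b³ + 295/104b² + 151/52b - 9/8
  leading term b³: subtract (14/9b)·k_5 from -21/26b³ + 295/104b² + 151/52b - 9/8 → 19/2b² + 523/72b - 9/8
  leading term b²: subtract (-494/27)·k_5 from 19/2b² + 523/72b - 9/8 → -640/9b - 1415/27
  leading term b: no divisor's leading term divides it; move -640/9b to the remainder.
  leading term 1: no divisor's leading term divides it; move -1415/27 to the remainder.
  remainder -640/9b - 1415/27 ≠ 0; add k_6 = -640/9b - 1415/27 to the basis.

S(h_1,k_5): lcm = ab². S = -283/28ab - 583/108a - 3/2b³ + 36/7b² + 9/2b.
  leading term ab: subtract (-283/196)·h_1 from -283/28ab - 583/108a - 3/2b³ + 36/7b² + 9/2b → -31975/1323a - 3/2b³ - 561/56b² + 5535/98b + 2547/56
  leading term a: subtract (31975/2457)·k_4 from -31975/1323a - 3/2b³ - 561/56b² + 5535/98b + 2547/56 → -3/2b³ + 62263/6552b² - 237355/19656b - 30271/1092
  leading term b³: subtract (26/9b)·k_5 from -3/2b³ + 62263/6552b² - 237355/19656b - 30271/1092 → 17918/819b² - 19549/4914b - 30271/1092
  leading term b²: subtract (-71672/1701)·k_5 from 17918/819b² - 19549/4914b - 30271/1092 → -34865/189b - 992165/6804
  leading term b: subtract (6973/2688)·k_6 from -34865/189b - 992165/6804 → -306985/31104
  leading term 1: no divisor's leading term divides it; move -306985/31104 to the remainder.
  remainder -306985/31104 ≠ 0; add k_7 = -306985/31104 to the basis.

The other S-polynomials (S(h_2,h_3), S(h_2,k_4), S(h_3,k_4), S(h_2,k_5), S(h_3,k_5), S(k_4,k_5), S(h_1,k_6), S(h_2,k_6), S(h_3,k_6), S(k_4,k_6), S(k_5,k_6), S(h_1,k_7), S(h_2,k_7), S(h_3,k_7), S(k_4,k_7), S(k_5,k_7), S(k_6,k_7)) all reduce to 0 modulo the current basis, so we have a Gröbner basis.
Inter-reduce: drop elements whose leading term is divisible by another's, tail-reduce, and make monic.
Reduced Gröbner basis: {1}.

These differ, so the ideals are not equal.

No, the ideals differ.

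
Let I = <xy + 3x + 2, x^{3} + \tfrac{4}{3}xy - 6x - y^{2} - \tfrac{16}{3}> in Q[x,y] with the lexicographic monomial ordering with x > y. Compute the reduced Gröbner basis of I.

G = {x - \tfrac{1}{4}y^{4} - \tfrac{3}{2}y^{3} - \tfrac{17}{4}y^{2} - 7y - 3, y^{5} + 9y^{4} + 35y^{3} + 79y^{2} + 96y + 44}

f_1 = xy + 3x + 2, LT = xy.
f_2 = x^{3} + \tfrac{4}{3}xy - 6x - y^{2} - \tfrac{16}{3}, LT = x^{3}.

S(f_1,f_2): lcm = x^{3}y. S = 3x^{3} + 2x^{2} - \tfrac{4}{3}xy^{2} + 6xy + y^{3} + \tfrac{16}{3}y.
  leading term x^{3}: subtract (3)·f_2 from 3x^{3} + 2x^{2} - \tfrac{4}{3}xy^{2} + 6xy + y^{3} + \tfrac{16}{3}y → 2x^{2} - \tfrac{4}{3}xy^{2} + 2xy + 18x + y^{3} + 3y^{2} + \tfrac{16}{3}y + 16
  leading term x^{2}: no divisor's leading term divides it; move 2x^{2} to the remainder.
  leading term xy^{2}: subtract (-\tfrac{4}{3}y)·f_1 from -\tfrac{4}{3}xy^{2} + 2xy + 18x + y^{3} + 3y^{2} + \tfrac{16}{3}y + 16 → 6xy + 18x + y^{3} + 3y^{2} + 8y + 16
  leading term xy: subtract (6)·f_1 from 6xy + 18x + y^{3} + 3y^{2} + 8y + 16 → y^{3} + 3y^{2} + 8y + 4
  leading term y^{3}: no divisor's leading term divides it; move y^{3} to the remainder.
  leading term y^{2}: no divisor's leading term divides it; move 3y^{2} to the remainder.
  leading term y: no divisor's leading term divides it; move 8y to the remainder.
  leading term 1: no divisor's leading term divides it; move 4 to the remainder.
  remainder 2x^{2} + y^{3} + 3y^{2} + 8y + 4 ≠ 0; add g_3 = 2x^{2} + y^{3} + 3y^{2} + 8y + 4 to the basis.

S(f_1,g_3): lcm = x^{2}y. S = 3x^{2} + 2x - \tfrac{1}{2}y^{4} - \tfrac{3}{2}y^{3} - 4y^{2} - 2y.
  leading term x^{2}: subtract (\tfrac{3}{2})·g_3 from 3x^{2} + 2x - \tfrac{1}{2}y^{4} - \tfrac{3}{2}y^{3} - 4y^{2} - 2y → 2x - \tfrac{1}{2}y^{4} - 3y^{3} - \tfrac{17}{2}y^{2} - 14y - 6
  leading term x: no divisor's leading term divides it; move 2x to the remainder.
  leading term y^{4}: no divisor's leading term divides it; move -\tfrac{1}{2}y^{4} to the remainder.
  leading term y^{3}: no divisor's leading term divides it; move -3y^{3} to the remainder.
  leading term y^{2}: no divisor's leading term divides it; move -\tfrac{17}{2}y^{2} to the remainder.
  leading term y: no divisor's leading term divides it; move -14y to the remainder.
  leading term 1: no divisor's leading term divides it; move -6 to the remainder.
  remainder 2x - \tfrac{1}{2}y^{4} - 3y^{3} - \tfrac{17}{2}y^{2} - 14y - 6 ≠ 0; add g_4 = 2x - \tfrac{1}{2}y^{4} - 3y^{3} - \tfrac{17}{2}y^{2} - 14y - 6 to the basis.

S(f_1,g_4): lcm = xy. S = 3x + \tfrac{1}{4}y^{5} + \tfrac{3}{2}y^{4} + \tfrac{17}{4}y^{3} + 7y^{2} + 3y + 2.
  leading term x: subtract (\tfrac{3}{2})·g_4 from 3x + \tfrac{1}{4}y^{5} + \tfrac{3}{2}y^{4} + \tfrac{17}{4}y^{3} + 7y^{2} + 3y + 2 → \tfrac{1}{4}y^{5} + \tfrac{9}{4}y^{4} + \tfrac{35}{4}y^{3} + \tfrac{79}{4}y^{2} + 24y + 11
  leading term y^{5}: no divisor's leading term divides it; move \tfrac{1}{4}y^{5} to the remainder.
  leading term y^{4}: no divisor's leading term divides it; move \tfrac{9}{4}y^{4} to the remainder.
  leading term y^{3}: no divisor's leading term divides it; move \tfrac{35}{4}y^{3} to the remainder.
  leading term y^{2}: no divisor's leading term divides it; move \tfrac{79}{4}y^{2} to the remainder.
  leading term y: no divisor's leading term divides it; move 24y to the remainder.
  leading term 1: no divisor's leading term divides it; move 11 to the remainder.
  remainder \tfrac{1}{4}y^{5} + \tfrac{9}{4}y^{4} + \tfrac{35}{4}y^{3} + \tfrac{79}{4}y^{2} + 24y + 11 ≠ 0; add g_5 = \tfrac{1}{4}y^{5} + \tfrac{9}{4}y^{4} + \tfrac{35}{4}y^{3} + \tfrac{79}{4}y^{2} + 24y + 11 to the basis.

The other S-polynomials (S(f_2,g_3), S(f_2,g_4), S(g_3,g_4), S(f_1,g_5), S(f_2,g_5), S(g_3,g_5), S(g_4,g_5)) all reduce to 0 modulo the current basis, so we have a Gröbner basis.
Inter-reduce: drop elements whose leading term is divisible by another's, tail-reduce, and make monic.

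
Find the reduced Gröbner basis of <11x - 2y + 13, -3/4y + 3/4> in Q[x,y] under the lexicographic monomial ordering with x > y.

G = {x + 1, y - 1}

f_1 = 11x - 2y + 13, LT = x.
f_2 = -3/4y + 3/4, LT = y.

The S-polynomials (S(f_1,f_2)) all reduce to 0 modulo the current basis, so we have a Gröbner basis.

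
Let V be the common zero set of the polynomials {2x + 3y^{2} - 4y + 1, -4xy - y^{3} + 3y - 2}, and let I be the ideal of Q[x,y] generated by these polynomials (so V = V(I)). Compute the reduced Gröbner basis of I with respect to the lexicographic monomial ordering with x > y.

G = {x + \tfrac{3}{2}y^{2} - 2y + \tfrac{1}{2}, y^{3} - \tfrac{8}{5}y^{2} + y - \tfrac{2}{5}}

This is the nonlinear analogue of row-reducing a linear system.

f_1 = 2x + 3y^{2} - 4y + 1, LT = x.
f_2 = -4xy - y^{3} + 3y - 2, LT = xy.

S(f_1,f_2): lcm = xy. S = \tfrac{5}{4}y^{3} - 2y^{2} + \tfrac{5}{4}y - \tfrac{1}{2}.
  reduce S modulo (f_1, f_2):
  remainder \tfrac{5}{4}y^{3} - 2y^{2} + \tfrac{5}{4}y - \tfrac{1}{2} ≠ 0; add g_3 = \tfrac{5}{4}y^{3} - 2y^{2} + \tfrac{5}{4}y - \tfrac{1}{2} to the basis.

The other S-polynomials (S(f_1,g_3), S(f_2,g_3)) all reduce to 0 modulo the current basis, so we have a Gröbner basis.
Inter-reduce: drop elements whose leading term is divisible by another's, tail-reduce, and make monic.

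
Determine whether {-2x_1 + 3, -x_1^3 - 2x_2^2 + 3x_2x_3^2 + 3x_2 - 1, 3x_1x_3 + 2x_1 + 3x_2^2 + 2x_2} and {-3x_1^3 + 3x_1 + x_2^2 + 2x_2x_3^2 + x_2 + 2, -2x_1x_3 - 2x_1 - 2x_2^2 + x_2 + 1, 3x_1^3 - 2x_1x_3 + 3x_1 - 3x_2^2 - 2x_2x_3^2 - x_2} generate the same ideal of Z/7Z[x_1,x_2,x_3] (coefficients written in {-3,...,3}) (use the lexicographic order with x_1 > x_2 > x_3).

No, the ideals differ.

Equality of ideals is decidable: compute both reduced Gröbner bases (unique for the ordering) and check whether they agree.
Buchberger on the first generating set:
f_1 = -2x_1 + 3, LT = x_1.
f_2 = -x_1^3 - 2x_2^2 + 3x_2x_3^2 + 3x_2 - 1, LT = x_1^3.
f_3 = 3x_1x_3 + 2x_1 + 3x_2^2 + 2x_2, LT = x_1x_3.

S(f_1,f_2): lcm = x_1^3. S = 2x_1^2 - 2x_2^2 + 3x_2x_3^2 + 3x_2 - 1.
  reduce S modulo (f_1, f_2, f_3):
  remainder -2x_2^2 + 3x_2x_3^2 + 3x_2 ≠ 0; add g_4 = -2x_2^2 + 3x_2x_3^2 + 3x_2 to the basis.

S(f_1,f_3): lcm = x_1x_3. S = -3x_1 - x_2^2 - 3x_2 + 2x_3.
  reduce S modulo (f_1, f_2, f_3, g_4):
  remainder 2x_2x_3^2 - x_2 + 2x_3 - 1 ≠ 0; add g_5 = 2x_2x_3^2 - x_2 + 2x_3 - 1 to the basis.

S(f_3,g_5): lcm = x_1x_2x_3^2. S = 3x_1x_2x_3 - 3x_1x_2 - x_1x_3 - 3x_1 + x_2^3x_3 + 3x_2^2x_3.
  reduce S modulo (f_1, f_2, f_3, g_4, g_5):
  remainder x_2x_3 - x_2 + 3x_3^4 + 2x_3^3 + 3x_3^2 - 3x_3 - 1 ≠ 0; add g_6 = x_2x_3 - x_2 + 3x_3^4 + 2x_3^3 + 3x_3^2 - 3x_3 - 1 to the basis.

S(g_4,g_5): lcm = x_2^2x_3^2. S = -3x_2^2 + 2x_2x_3^4 + 2x_2x_3^2 - x_2x_3 - 3x_2.
  reduce S modulo (f_1, f_2, f_3, g_4, g_5, g_6):
  remainder 3x_2 + 3x_3^4 - 3x_3^2 + 2x_3 ≠ 0; add g_7 = 3x_2 + 3x_3^4 - 3x_3^2 + 2x_3 to the basis.

S(g_5,g_6): lcm = x_2x_3^2. S = x_2x_3 + 3x_2 - 3x_3^5 - 2x_3^4 - 3x_3^3 + 3x_3^2 + 2x_3 + 3.
  reduce S modulo (f_1, f_2, f_3, g_4, g_5, g_6, g_7):
  remainder -3x_3^5 - 2x_3^4 + 2x_3^3 - 3x_3^2 - 3 ≠ 0; add g_8 = -3x_3^5 - 2x_3^4 + 2x_3^3 - 3x_3^2 - 3 to the basis.

The other S-polynomials (S(f_2,f_3), S(f_1,g_4), S(f_2,g_4), S(f_3,g_4), S(f_1,g_5), S(f_2,g_5), S(f_1,g_6), S(f_2,g_6), S(f_3,g_6), S(g_4,g_6), S(f_1,g_7), S(f_2,g_7), S(f_3,g_7), S(g_4,g_7), S(g_5,g_7), S(g_6,g_7), S(f_1,g_8), S(f_2,g_8), S(f_3,g_8), S(g_4,g_8), S(g_5,g_8), S(g_6,g_8), S(g_7,g_8)) all reduce to 0 modulo the current basis, so we have a Gröbner basis.
Inter-reduce: drop elements whose leading term is divisible by another's, tail-reduce, and make monic.
Reduced Gröbner basis: {x_1 + 2, x_2 + x_3^4 - x_3^2 + 3x_3, x_3^5 + 3x_3^4 - 3x_3^3 + x_3^2 + 1}.

Buchberger on the second generating set:
h_1 = -3x_1^3 + 3x_1 + x_2^2 + 2x_2x_3^2 + x_2 + 2, LT = x_1^3.
h_2 = -2x_1x_3 - 2x_1 - 2x_2^2 + x_2 + 1, LT = x_1x_3.
h_3 = 3x_1^3 - 2x_1x_3 + 3x_1 - 3x_2^2 - 2x_2x_3^2 - x_2, LT = x_1^3.

S(h_1,h_2): lcm = x_1^3x_3. S = -x_1^3 - x_1^2x_2^2 - 3x_1^2x_2 - 3x_1^2 - x_1x_3 + 2x_2^2x_3 - 3x_2x_3^3 + 2x_2x_3 - 3x_3.
  reduce S modulo (h_1, h_2, h_3):
  remainder -x_1^2x_2^2 - 3x_1^2x_2 - 3x_1^2 + 2x_2^2x_3 + 3x_2^2 - 3x_2x_3^3 - 3x_2x_3^2 + 2x_2x_3 - 2x_2 - 3x_3 ≠ 0; add k_4 = -x_1^2x_2^2 - 3x_1^2x_2 - 3x_1^2 + 2x_2^2x_3 + 3x_2^2 - 3x_2x_3^3 - 3x_2x_3^2 + 2x_2x_3 - 2x_2 - 3x_3 to the basis.

S(h_1,h_3): lcm = x_1^3. S = 3x_1x_3 - 2x_1 + 3x_2^2 - 3.
  reduce S modulo (h_1, h_2, h_3, k_4):
  remainder 2x_1 - 2x_2 + 2 ≠ 0; add k_5 = 2x_1 - 2x_2 + 2 to the basis.

S(h_2,h_3): lcm = x_1^3x_3. S = x_1^3 + x_1^2x_2^2 + 3x_1^2x_2 + 3x_1^2 + 3x_1x_3^2 - x_1x_3 + x_2^2x_3 + 3x_2x_3^3 - 2x_2x_3.
  reduce S modulo (h_1, h_2, h_3, k_4, k_5):
  remainder -2x_2^2 - 2x_2x_3 - x_2 + 2x_3 + 3 ≠ 0; add k_6 = -2x_2^2 - 2x_2x_3 - x_2 + 2x_3 + 3 to the basis.

S(h_2,k_4): lcm = x_1^2x_2^2x_3. S = x_1^2x_2^2 - 3x_1^2x_2x_3 - 3x_1^2x_3 + x_1x_2^4 + 3x_1x_2^3 + 3x_1x_2^2 + 2x_2^2x_3^2 + 3x_2^2x_3 - 3x_2x_3^4 - 3x_2x_3^3 + 2x_2x_3^2 - 2x_2x_3 - 3x_3^2.
  reduce S modulo (h_1, h_2, h_3, k_4, k_5, k_6):
  remainder -2x_2x_3^4 - x_2x_3^3 - 2x_2x_3^2 - 2x_2x_3 + x_2 - x_3^4 + 2x_3^3 - 3x_3 ≠ 0; add k_7 = -2x_2x_3^4 - x_2x_3^3 - 2x_2x_3^2 - 2x_2x_3 + x_2 - x_3^4 + 2x_3^3 - 3x_3 to the basis.

S(h_1,k_5): lcm = x_1^3. S = x_1^2x_2 - x_1^2 - x_1 + 2x_2^2 - 3x_2x_3^2 + 2x_2 - 3.
  reduce S modulo (h_1, h_2, h_3, k_4, k_5, k_6, k_7):
  remainder -2x_2x_3^2 + 3x_2x_3 + x_2 - x_3^2 - 3x_3 ≠ 0; add k_8 = -2x_2x_3^2 + 3x_2x_3 + x_2 - x_3^2 - 3x_3 to the basis.

S(h_2,k_7): lcm = x_1x_2x_3^4. S = -3x_1x_2x_3^3 - x_1x_2x_3^2 - x_1x_2x_3 - 3x_1x_2 + 3x_1x_3^4 + x_1x_3^3 + 2x_1x_3 + x_2^3x_3^3 + 3x_2^2x_3^3 + 3x_2x_3^3.
  reduce S modulo (h_1, h_2, h_3, k_4, k_5, k_6, k_7, k_8):
  remainder x_2x_3 - 3x_2 + 2x_3^5 - x_3^4 + 2x_3^3 + 3x_3^2 + 2x_3 - 1 ≠ 0; add k_9 = x_2x_3 - 3x_2 + 2x_3^5 - x_3^4 + 2x_3^3 + 3x_3^2 + 2x_3 - 1 to the basis.

S(k_4,k_7): lcm = x_1^2x_2^2x_3^4. S = 3x_1^2x_2^2x_3^3 - x_1^2x_2^2x_3^2 - x_1^2x_2^2x_3 - 3x_1^2x_2^2 - x_1^2x_2x_3^4 + x_1^2x_2x_3^3 + 2x_1^2x_2x_3 + 3x_1^2x_3^4 - 2x_2^2x_3^5 - 3x_2^2x_3^4 + 3x_2x_3^7 + 3x_2x_3^6 - 2x_2x_3^5 + 2x_2x_3^4 + 3x_3^5.
  reduce S modulo (h_1, h_2, h_3, k_4, k_5, k_6, k_7, k_8, k_9):
  remainder -x_2 + 2x_3^7 + 3x_3^5 - 2x_3^4 + x_3^3 + 3x_3^2 - x_3 + 1 ≠ 0; add k_10 = -x_2 + 2x_3^7 + 3x_3^5 - 2x_3^4 + x_3^3 + 3x_3^2 - x_3 + 1 to the basis.

S(h_2,k_8): lcm = x_1x_2x_3^2. S = -x_1x_2x_3 - 3x_1x_2 + 3x_1x_3^2 + 2x_1x_3 + x_2^3x_3 + 3x_2^2x_3 + 3x_2x_3.
  reduce S modulo (h_1, h_2, h_3, k_4, k_5, k_6, k_7, k_8, k_9, k_10):
  remainder x_3^5 + 3x_3^4 + 3x_3^3 + 2x_3 + 2 ≠ 0; add k_11 = x_3^5 + 3x_3^4 + 3x_3^3 + 2x_3 + 2 to the basis.

The other S-polynomials (S(h_1,k_4), S(h_3,k_4), S(h_2,k_5), S(h_3,k_5), S(k_4,k_5), S(h_1,k_6), S(h_2,k_6), S(h_3,k_6), S(k_4,k_6), S(k_5,k_6), S(h_1,k_7), S(h_3,k_7), S(k_5,k_7), S(k_6,k_7), S(h_1,k_8), S(h_3,k_8), S(k_4,k_8), S(k_5,k_8), S(k_6,k_8), S(k_7,k_8), S(h_1,k_9), S(h_2,k_9), S(h_3,k_9), S(k_4,k_9), S(k_5,k_9), S(k_6,k_9), S(k_7,k_9), S(k_8,k_9), S(h_1,k_10), S(h_2,k_10), S(h_3,k_10), S(k_4,k_10), S(k_5,k_10), S(k_6,k_10), S(k_7,k_10), S(k_8,k_10), S(k_9,k_10), S(h_1,k_11), S(h_2,k_11), S(h_3,k_11), S(k_4,k_11), S(k_5,k_11), S(k_6,k_11), S(k_7,k_11), S(k_8,k_11), S(k_9,k_11), S(k_10,k_11)) all reduce to 0 modulo the current basis, so we have a Gröbner basis.
Inter-reduce: drop elements whose leading term is divisible by another's, tail-reduce, and make monic.
Reduced Gröbner basis: {x_1 + x_3^4 - x_3^3 + 3x_3^2 - 2x_3 + 2, x_2 + x_3^4 - x_3^3 + 3x_3^2 - 2x_3 + 1, x_3^5 + 3x_3^4 + 3x_3^3 + 2x_3 + 2}.

The bases are distinct; the ideals are different.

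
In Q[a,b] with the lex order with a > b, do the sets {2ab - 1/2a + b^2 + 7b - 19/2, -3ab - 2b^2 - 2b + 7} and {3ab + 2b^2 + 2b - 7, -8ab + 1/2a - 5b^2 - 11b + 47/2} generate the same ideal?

Yes, the ideals are equal.

Equality of ideals is decidable: compute both reduced Gröbner bases (unique for the ordering) and check whether they agree.
Buchberger on the first generating set:
f_1 = 2ab - 1/2a + b^2 + 7b - 19/2, LT = ab.
f_2 = -3ab - 2b^2 - 2b + 7, LT = ab.

S(f_1,f_2): lcm = ab. S = -1/4a - 1/6b^2 + 17/6b - 29/12.
  leading term a: no divisor's leading term divides it; move -1/4a to the remainder.
  leading term b^2: no divisor's leading term divides it; move -1/6b^2 to the remainder.
  leading term b: no divisor's leading term divides it; move 17/6b to the remainder.
  leading term 1: no divisor's leading term divides it; move -29/12 to the remainder.
  remainder -1/4a - 1/6b^2 + 17/6b - 29/12 ≠ 0; add g_3 = -1/4a - 1/6b^2 + 17/6b - 29/12 to the basis.

S(f_1,g_3): lcm = ab. S = -1/4a - 2/3b^3 + 71/6b^2 - 37/6b - 19/4.
  leading term a: subtract (1)·g_3 from -1/4a - 2/3b^3 + 71/6b^2 - 37/6b - 19/4 → -2/3b^3 + 12b^2 - 9b - 7/3
  leading term b^3: no divisor's leading term divides it; move -2/3b^3 to the remainder.
  leading term b^2: no divisor's leading term divides it; move 12b^2 to the remainder.
  leading term b: no divisor's leading term divides it; move -9b to the remainder.
  leading term 1: no divisor's leading term divides it; move -7/3 to the remainder.
  remainder -2/3b^3 + 12b^2 - 9b - 7/3 ≠ 0; add g_4 = -2/3b^3 + 12b^2 - 9b - 7/3 to the basis.

The other S-polynomials (S(f_2,g_3), S(f_1,g_4), S(f_2,g_4), S(g_3,g_4)) all reduce to 0 modulo the current basis, so we have a Gröbner basis.
Inter-reduce: drop elements whose leading term is divisible by another's, tail-reduce, and make monic.
Reduced Gröbner basis: {a + 2/3b^2 - 34/3b + 29/3, b^3 - 18b^2 + 27/2b + 7/2}.

Buchberger on the second generating set:
h_1 = 3ab + 2b^2 + 2b - 7, LT = ab.
h_2 = -8ab + 1/2a - 5b^2 - 11b + 47/2, LT = ab.

S(h_1,h_2): lcm = ab. S = 1/16a + 1/24b^2 - 17/24b + 29/48.
  leading term a: no divisor's leading term divides it; move 1/16a to the remainder.
  leading term b^2: no divisor's leading term divides it; move 1/24b^2 to the remainder.
  leading term b: no divisor's leading term divides it; move -17/24b to the remainder.
  leading term 1: no divisor's leading term divides it; move 29/48 to the remainder.
  remainder 1/16a + 1/24b^2 - 17/24b + 29/48 ≠ 0; add k_3 = 1/16a + 1/24b^2 - 17/24b + 29/48 to the basis.

S(h_1,k_3): lcm = ab. S = -2/3b^3 + 12b^2 - 9b - 7/3.
  leading term b^3: no divisor's leading term divides it; move -2/3b^3 to the remainder.
  leading term b^2: no divisor's leading term divides it; move 12b^2 to the remainder.
  leading term b: no divisor's leading term divides it; move -9b to the remainder.
  leading term 1: no divisor's leading term divides it; move -7/3 to the remainder.
  remainder -2/3b^3 + 12b^2 - 9b - 7/3 ≠ 0; add k_4 = -2/3b^3 + 12b^2 - 9b - 7/3 to the basis.

The other S-polynomials (S(h_2,k_3), S(h_1,k_4), S(h_2,k_4), S(k_3,k_4)) all reduce to 0 modulo the current basis, so we have a Gröbner basis.
Inter-reduce: drop elements whose leading term is divisible by another's, tail-reduce, and make monic.
Reduced Gröbner basis: {a + 2/3b^2 - 34/3b + 29/3, b^3 - 18b^2 + 27/2b + 7/2}.

The two bases agree; hence the ideals are identical.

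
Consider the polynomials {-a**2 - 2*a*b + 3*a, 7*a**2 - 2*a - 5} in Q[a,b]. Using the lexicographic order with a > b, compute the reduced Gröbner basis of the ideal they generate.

G = {a + 2*b - 3, b**2 - 20/7*b + 13/7}

f_1 = -a**2 - 2*a*b + 3*a, LT = a**2.
f_2 = 7*a**2 - 2*a - 5, LT = a**2.

S(f_1,f_2): lcm = a**2. S = 2*a*b - 19/7*a + 5/7.
  reduce S modulo (f_1, f_2):
  remainder 2*a*b - 19/7*a + 5/7 ≠ 0; add g_3 = 2*a*b - 19/7*a + 5/7 to the basis.

S(f_1,g_3): lcm = a**2*b. S = 19/14*a**2 + 2*a*b**2 - 3*a*b - 5/14*a.
  reduce S modulo (f_1, f_2, g_3):
  remainder -5/14*a - 5/7*b + 15/14 ≠ 0; add g_4 = -5/14*a - 5/7*b + 15/14 to the basis.

S(g_3,g_4): lcm = a*b. S = -19/14*a - 2*b**2 + 3*b + 5/14.
  reduce S modulo (f_1, f_2, g_3, g_4):
  remainder -2*b**2 + 40/7*b - 26/7 ≠ 0; add g_5 = -2*b**2 + 40/7*b - 26/7 to the basis.

The other S-polynomials (S(f_2,g_3), S(f_1,g_4), S(f_2,g_4), S(f_1,g_5), S(f_2,g_5), S(g_3,g_5), S(g_4,g_5)) all reduce to 0 modulo the current basis, so we have a Gröbner basis.
Inter-reduce: drop elements whose leading term is divisible by another's, tail-reduce, and make monic.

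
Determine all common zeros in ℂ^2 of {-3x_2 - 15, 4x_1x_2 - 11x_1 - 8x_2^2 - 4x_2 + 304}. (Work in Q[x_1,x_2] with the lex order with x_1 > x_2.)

{(4, -5)}

Compute a lex Gröbner basis by Buchberger's algorithm.
f_1 = -3x_2 - 15, LT = x_2.
f_2 = 4x_1x_2 - 11x_1 - 8x_2^2 - 4x_2 + 304, LT = x_1x_2.

S(f_1,f_2): lcm = x_1x_2. S = 31/4x_1 + 2x_2^2 + x_2 - 76.
  reduce S modulo (f_1, f_2):
  remainder 31/4x_1 - 31 ≠ 0; add h_3 = 31/4x_1 - 31 to the basis.

The other S-polynomials (S(f_1,h_3), S(f_2,h_3)) all reduce to 0 modulo the current basis, so we have a Gröbner basis.
Inter-reduce: drop elements whose leading term is divisible by another's, tail-reduce, and make monic.
Reduced Gröbner basis: {x_1 - 4, x_2 + 5}.

Since the basis is lex-ordered, x_2 + 5 is univariate in x_2. Its roots are {-5}. Back-substituting each root into the other basis elements fixes the other coordinates.
  x_2 = -5: the earlier basis element becomes x_1 - 4 = 0, giving x_1 = 4 — point (4, -5).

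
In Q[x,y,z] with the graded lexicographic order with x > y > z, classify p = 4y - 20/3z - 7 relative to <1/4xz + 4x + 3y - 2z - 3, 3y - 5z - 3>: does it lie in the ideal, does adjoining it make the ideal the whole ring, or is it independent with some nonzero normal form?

First compute the reduced Gröbner basis of I by Buchberger's algorithm.
f_1 = 1/4xz + 4x + 3y - 2z - 3, LT = xz.
f_2 = 3y - 5z - 3, LT = y.

The S-polynomials (S(f_1,f_2)) all reduce to 0 modulo the current basis, so we have a Gröbner basis.
Inter-reduce: drop elements whose leading term is divisible by another's, tail-reduce, and make monic.
Reduced Gröbner basis: {xz + 16x + 12z, y - 5/3z - 1}.
Label its elements g_1 = xz + 16x + 12z, g_2 = y - 5/3z - 1.

Reduce p = 4y - 20/3z - 7 modulo G:
  leading term y: subtract (4)·g_2 from 4y - 20/3z - 7 → -3
  leading term 1: no divisor's leading term divides it; move -3 to the remainder.
  normal form = -3.
The normal form is nonzero, so p ∉ I. Since p minus its normal form lies in I, I + (p) = I + (r) where r = -3; decide whether this ideal is the whole ring.
Here r = -3 is a nonzero constant, hence a unit: 1 ∈ I + (p), the Gröbner basis of I + (p) is {1}, and the enlarged system has no common solution — adjoining p is inconsistent.

Adjoining 4y - 20/3z - 7 makes the ideal the whole ring: the system is inconsistent.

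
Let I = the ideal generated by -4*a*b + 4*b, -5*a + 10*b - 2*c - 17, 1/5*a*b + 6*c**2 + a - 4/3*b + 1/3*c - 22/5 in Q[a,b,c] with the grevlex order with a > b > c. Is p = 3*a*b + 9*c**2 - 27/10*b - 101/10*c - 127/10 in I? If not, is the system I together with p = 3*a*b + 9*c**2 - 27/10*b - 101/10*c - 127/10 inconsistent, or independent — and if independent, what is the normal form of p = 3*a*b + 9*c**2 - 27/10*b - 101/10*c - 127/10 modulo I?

Adjoining 3*a*b + 9*c**2 - 27/10*b - 101/10*c - 127/10 makes the ideal the whole ring: the system is inconsistent.

First compute the reduced Gröbner basis of I by Buchberger's algorithm.
f_1 = -4*a*b + 4*b, LT = a*b.
f_2 = -5*a + 10*b - 2*c - 17, LT = a.
f_3 = 1/5*a*b + 6*c**2 + a - 4/3*b + 1/3*c - 22/5, LT = a*b.

S(f_1,f_2): lcm = a*b. S = 2*b**2 - 2/5*b*c - 22/5*b.
  reduce S modulo (f_1, f_2, f_3):
  remainder 2*b**2 - 2/5*b*c - 22/5*b ≠ 0; add h_4 = 2*b**2 - 2/5*b*c - 22/5*b to the basis.

S(f_1,f_3): lcm = a*b. S = -30*c**2 - 5*a + 17/3*b - 5/3*c + 22.
  reduce S modulo (f_1, f_2, f_3, h_4):
  remainder -30*c**2 - 13/3*b + 1/3*c + 39 ≠ 0; add h_5 = -30*c**2 - 13/3*b + 1/3*c + 39 to the basis.

The other S-polynomials (S(f_2,f_3), S(f_1,h_4), S(f_2,h_4), S(f_3,h_4), S(f_1,h_5), S(f_2,h_5), S(f_3,h_5), S(h_4,h_5)) all reduce to 0 modulo the current basis, so we have a Gröbner basis.
Inter-reduce: drop elements whose leading term is divisible by another's, tail-reduce, and make monic.
Reduced Gröbner basis: {b**2 - 1/5*b*c - 11/5*b, c**2 + 13/90*b - 1/90*c - 13/10, a - 2*b + 2/5*c + 17/5}.
Label its elements g_1 = b**2 - 1/5*b*c - 11/5*b, g_2 = c**2 + 13/90*b - 1/90*c - 13/10, g_3 = a - 2*b + 2/5*c + 17/5.

Reduce p = 3*a*b + 9*c**2 - 27/10*b - 101/10*c - 127/10 modulo G:
  leading term a*b: subtract (3*b)·g_3 from 3*a*b + 9*c**2 - 27/10*b - 101/10*c - 127/10 → 6*b**2 - 6/5*b*c + 9*c**2 - 129/10*b - 101/10*c - 127/10
  leading term b**2: subtract (6)·g_1 from 6*b**2 - 6/5*b*c + 9*c**2 - 129/10*b - 101/10*c - 127/10 → 9*c**2 + 3/10*b - 101/10*c - 127/10
  leading term c**2: subtract (9)·g_2 from 9*c**2 + 3/10*b - 101/10*c - 127/10 → -b - 10*c - 1
  leading term b: no divisor's leading term divides it; move -b to the remainder.
  leading term c: no divisor's leading term divides it; move -10*c to the remainder.
  leading term 1: no divisor's leading term divides it; move -1 to the remainder.
  normal form = -b - 10*c - 1.
The normal form is nonzero, so p ∉ I. Since p minus its normal form lies in I, I + (p) = I + (r) where r = -b - 10*c - 1; decide whether this ideal is the whole ring.
Run Buchberger on G together with r (pairs among the g_i already reduce to 0 since G is a Gröbner basis):
g_1 = b**2 - 1/5*b*c - 11/5*b, LT = b**2.
g_2 = c**2 + 13/90*b - 1/90*c - 13/10, LT = c**2.
g_3 = a - 2*b + 2/5*c + 17/5, LT = a.
r = -b - 10*c - 1, LT = b.

S(g_1,r): lcm = b**2. S = -51/5*b*c - 16/5*b.
  reduce S modulo (g_1, g_2, g_3, r):
  remainder 572/3*c + 2258/15 ≠ 0; add m_5 = 572/3*c + 2258/15 to the basis.

S(g_2,m_5): lcm = c**2. S = 13/90*b - 5152/6435*c - 13/10.
  reduce S modulo (g_1, g_2, g_3, r, m_5):
  remainder 1006271/3067350 ≠ 0; add m_6 = 1006271/3067350 to the basis.

The other S-polynomials (S(g_1,g_2), S(g_1,g_3), S(g_2,g_3), S(g_2,r), S(g_3,r), S(g_1,m_5), S(g_3,m_5), S(r,m_5), S(g_1,m_6), S(g_2,m_6), S(g_3,m_6), S(r,m_6), S(m_5,m_6)) all reduce to 0 modulo the current basis, so we have a Gröbner basis.
Inter-reduce: drop elements whose leading term is divisible by another's, tail-reduce, and make monic.
Reduced Gröbner basis: {1}.
The reduced Gröbner basis of I + (p) is {1}: the ideal is the whole ring, so the enlarged system has no common solution — adjoining p is inconsistent.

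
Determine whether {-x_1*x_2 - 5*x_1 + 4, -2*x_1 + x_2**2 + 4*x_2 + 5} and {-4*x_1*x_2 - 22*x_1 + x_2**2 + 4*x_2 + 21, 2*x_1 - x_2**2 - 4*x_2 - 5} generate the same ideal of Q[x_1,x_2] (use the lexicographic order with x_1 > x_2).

Yes, the ideals are equal.

Equality of ideals is decidable: compute both reduced Gröbner bases (unique for the ordering) and check whether they agree.
Buchberger on the first generating set:
f_1 = -x_1*x_2 - 5*x_1 + 4, LT = x_1*x_2.
f_2 = -2*x_1 + x_2**2 + 4*x_2 + 5, LT = x_1.

S(f_1,f_2): lcm = x_1*x_2. S = 5*x_1 + 1/2*x_2**3 + 2*x_2**2 + 5/2*x_2 - 4.
  leading term x_1: subtract (-5/2)·f_2 from 5*x_1 + 1/2*x_2**3 + 2*x_2**2 + 5/2*x_2 - 4 → 1/2*x_2**3 + 9/2*x_2**2 + 25/2*x_2 + 17/2
  leading term x_2**3: no divisor's leading term divides it; move 1/2*x_2**3 to the remainder.
  leading term x_2**2: no divisor's leading term divides it; move 9/2*x_2**2 to the remainder.
  leading term x_2: no divisor's leading term divides it; move 25/2*x_2 to the remainder.
  leading term 1: no divisor's leading term divides it; move 17/2 to the remainder.
  remainder 1/2*x_2**3 + 9/2*x_2**2 + 25/2*x_2 + 17/2 ≠ 0; add g_3 = 1/2*x_2**3 + 9/2*x_2**2 + 25/2*x_2 + 17/2 to the basis.

The other S-polynomials (S(f_1,g_3), S(f_2,g_3)) all reduce to 0 modulo the current basis, so we have a Gröbner basis.
Inter-reduce: drop elements whose leading term is divisible by another's, tail-reduce, and make monic.
Reduced Gröbner basis: {x_1 - 1/2*x_2**2 - 2*x_2 - 5/2, x_2**3 + 9*x_2**2 + 25*x_2 + 17}.

Buchberger on the second generating set:
h_1 = -4*x_1*x_2 - 22*x_1 + x_2**2 + 4*x_2 + 21, LT = x_1*x_2.
h_2 = 2*x_1 - x_2**2 - 4*x_2 - 5, LT = x_1.

S(h_1,h_2): lcm = x_1*x_2. S = 11/2*x_1 + 1/2*x_2**3 + 7/4*x_2**2 + 3/2*x_2 - 21/4.
  leading term x_1: subtract (11/4)·h_2 from 11/2*x_1 + 1/2*x_2**3 + 7/4*x_2**2 + 3/2*x_2 - 21/4 → 1/2*x_2**3 + 9/2*x_2**2 + 25/2*x_2 + 17/2
  leading term x_2**3: no divisor's leading term divides it; move 1/2*x_2**3 to the remainder.
  leading term x_2**2: no divisor's leading term divides it; move 9/2*x_2**2 to the remainder.
  leading term x_2: no divisor's leading term divides it; move 25/2*x_2 to the remainder.
  leading term 1: no divisor's leading term divides it; move 17/2 to the remainder.
  remainder 1/2*x_2**3 + 9/2*x_2**2 + 25/2*x_2 + 17/2 ≠ 0; add k_3 = 1/2*x_2**3 + 9/2*x_2**2 + 25/2*x_2 + 17/2 to the basis.

The other S-polynomials (S(h_1,k_3), S(h_2,k_3)) all reduce to 0 modulo the current basis, so we have a Gröbner basis.
Inter-reduce: drop elements whose leading term is divisible by another's, tail-reduce, and make monic.
Reduced Gröbner basis: {x_1 - 1/2*x_2**2 - 2*x_2 - 5/2, x_2**3 + 9*x_2**2 + 25*x_2 + 17}.

Same reduced basis, so the two generating sets span the same ideal.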